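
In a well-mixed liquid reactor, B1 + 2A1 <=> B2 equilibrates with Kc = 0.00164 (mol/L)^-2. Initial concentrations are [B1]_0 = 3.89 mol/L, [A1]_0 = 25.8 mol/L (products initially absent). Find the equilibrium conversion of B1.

X = 0.449

Let X = conversion of B1; extent ξ = 3.89·X mol/L.
Concentrations: [B1] = 3.89 − 3.89X; [A1] = 25.8 − 7.78X; [B2] = 3.89X.
Kc = [B2] / ([B1] [A1]^2).
This equals 0.00164 at X = 0.449 (the root in 0 < X < 1).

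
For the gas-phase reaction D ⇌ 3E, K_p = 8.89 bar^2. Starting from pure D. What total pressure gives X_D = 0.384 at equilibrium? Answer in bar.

P = 3.35 bar

Let X = conversion of D (basis 1 mol D); extent of reaction ξ = X.
Mole table: n_D = 1 − X; n_E = 3X.
Total moles n_T = 1 + 2X.
K_p = p_E^3 / (p_D) with p_i = (n_i/n_T)·P.
At X = 0.384: the mole-fraction product g(X) = Π y_i^ν_i = 0.794. Since K_p = g(X)·P^{2}, P = (K_p/g)^(1/2) = (8.89/0.794)^(1/2) = 3.35 bar.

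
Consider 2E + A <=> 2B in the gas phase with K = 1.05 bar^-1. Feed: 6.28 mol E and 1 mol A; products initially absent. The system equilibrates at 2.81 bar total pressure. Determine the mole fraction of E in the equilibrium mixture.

Basis: 1 mol A initially; let X = conversion of A. Extent ξ = X.
Mole table: n_E = 6.28 − 2X; n_A = 1 − X; n_B = 2X.
Summing: n_T = 7.28 − X.
y_i = n_i/n_T, p_i = y_i·P. K = p_B^2 / (p_E^2 p_A).
Equating to 1.05 bar^-1 and solving on 0 < X < 1: X = 0.768.
Then n_E = 4.74, n_T = 6.51, so y_E = 0.728.

y_E = 0.728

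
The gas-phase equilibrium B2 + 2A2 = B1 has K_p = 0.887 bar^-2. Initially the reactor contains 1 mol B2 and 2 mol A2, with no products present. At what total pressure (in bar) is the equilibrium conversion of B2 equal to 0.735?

Basis: 1 mol B2 initially; let X = conversion of B2. Extent ξ = X.
Mole table: n_B2 = 1 − X; n_A2 = 2 − 2X; n_B1 = X.
Total moles n_T = 3 − 2X.
K_p = p_B1 / (p_B2 p_A2^2) with p_i = (n_i/n_T)·P.
At X = 0.735: the mole-fraction product g(X) = Π y_i^ν_i = 23.11. Since K_p = g(X)·P^{-2}, P = (g/K_p)^(1/2) = (23.11/0.887)^(1/2) = 5.1 bar.

P = 5.1 bar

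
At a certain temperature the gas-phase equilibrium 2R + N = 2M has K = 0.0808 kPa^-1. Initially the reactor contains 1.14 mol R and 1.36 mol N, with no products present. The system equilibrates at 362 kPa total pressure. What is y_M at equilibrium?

y_M = 0.435

Basis: 1.14 mol R initially; let X = conversion of R. Extent ξ = 0.57X.
Species balance: n_R = 1.14 − 1.14X; n_N = 1.36 − 0.57X; n_M = 1.14X.
Total moles n_T = 2.5 − 0.57X.
y_i = n_i/n_T, p_i = y_i·P. K = p_M^2 / (p_R^2 p_N).
Substituting and setting equal to 0.0808 kPa^-1 gives a polynomial in X; the root in (0,1) is X = 0.783.
Then n_M = 0.893, n_T = 2.05, so y_M = 0.435.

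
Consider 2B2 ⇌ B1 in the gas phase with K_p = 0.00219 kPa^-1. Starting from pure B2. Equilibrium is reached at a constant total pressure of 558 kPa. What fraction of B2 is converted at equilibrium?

X = 0.588

Let X = conversion of B2 (basis 1 mol B2); extent of reaction ξ = 0.5X.
At extent ξ: n_B2 = 1 − X; n_B1 = 0.5X.
Summing: n_T = 1 − 0.5X.
y_i = n_i/n_T, p_i = y_i·P. K_p = p_B1 / (p_B2^2).
This yields a degree-2 equation in X; solving on (0,1), X = 0.588.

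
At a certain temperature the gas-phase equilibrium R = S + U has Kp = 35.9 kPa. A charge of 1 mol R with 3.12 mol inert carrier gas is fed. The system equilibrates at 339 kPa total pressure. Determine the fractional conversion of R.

Take 1 mol R as basis and let X be its fractional conversion, so ξ = X.
Moles: n_R = 1 − X; n_S = X; n_U = X; n_I = 3.12 (inert).
Total moles n_T = 4.12 + X.
Mole fractions y_i = n_i/n_T; Kp = p_S p_U / (p_R) with p_i = y_i·P.
Equating to 35.9 kPa and solving on 0 < X < 1: X = 0.496.

X = 0.496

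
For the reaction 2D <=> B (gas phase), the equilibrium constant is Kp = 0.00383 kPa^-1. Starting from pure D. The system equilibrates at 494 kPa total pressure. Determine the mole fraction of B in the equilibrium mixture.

y_B = 0.491

Let X = conversion of D (basis 1 mol D); extent of reaction ξ = 0.5X.
Mole table: n_D = 1 − X; n_B = 0.5X.
Summing: n_T = 1 − 0.5X.
Mole fractions y_i = n_i/n_T; Kp = p_B / (p_D^2) with p_i = y_i·P.
Substituting and setting equal to 0.00383 kPa^-1 gives a polynomial in X; the root in (0,1) is X = 0.658.
Then n_B = 0.329, n_T = 0.671, so y_B = 0.491.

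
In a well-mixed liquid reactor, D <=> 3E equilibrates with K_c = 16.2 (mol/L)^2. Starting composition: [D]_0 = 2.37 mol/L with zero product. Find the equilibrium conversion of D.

Let X = conversion of D; extent ξ = 2.37·X mol/L.
Concentrations: [D] = 2.37 − 2.37X; [E] = 7.11X.
K_c = [E]^3 / ([D]).
Solving K_c = 16.2 for X ∈ (0,1): X = 0.400.

X = 0.400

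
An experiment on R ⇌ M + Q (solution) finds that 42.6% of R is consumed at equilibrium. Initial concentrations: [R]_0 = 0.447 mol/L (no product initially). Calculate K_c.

Let X = conversion of R.
Concentrations: [R] = 0.447 − 0.447X; [M] = 0.447X; [Q] = 0.447X.
At X = 0.426: [R] = 0.257, [M] = 0.19, [Q] = 0.19.
K_c = [M] [Q] / ([R]) = 0.141 mol/L.

K_c = 0.141 mol/L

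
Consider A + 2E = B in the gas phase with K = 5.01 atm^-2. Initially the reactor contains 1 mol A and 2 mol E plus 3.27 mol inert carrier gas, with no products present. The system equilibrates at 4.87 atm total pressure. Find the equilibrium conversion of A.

X = 0.675

Let X = conversion of A (basis 1 mol A); extent of reaction ξ = X.
Moles: n_A = 1 − X; n_E = 2 − 2X; n_B = X; n_I = 3.27 (inert).
Summing: n_T = 6.27 − 2X.
With p_i = (n_i/n_T)P, K = p_B / (p_A p_E^2).
Equating to 5.01 atm^-2 and solving on 0 < X < 1: X = 0.675.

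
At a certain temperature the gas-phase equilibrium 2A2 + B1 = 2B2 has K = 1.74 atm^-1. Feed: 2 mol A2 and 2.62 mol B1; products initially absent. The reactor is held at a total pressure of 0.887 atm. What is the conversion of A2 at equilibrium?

X = 0.472

Take 2 mol A2 as basis and let X be its fractional conversion, so ξ = X.
Species balance: n_A2 = 2 − 2X; n_B1 = 2.62 − X; n_B2 = 2X.
Total moles n_T = 4.62 − X.
With p_i = (n_i/n_T)P, K = p_B2^2 / (p_A2^2 p_B1).
Equating to 1.74 atm^-1 and solving on 0 < X < 1: X = 0.472.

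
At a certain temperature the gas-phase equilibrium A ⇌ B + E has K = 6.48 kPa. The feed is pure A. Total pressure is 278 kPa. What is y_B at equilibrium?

y_B = 0.131

Let X = conversion of A (basis 1 mol A); extent of reaction ξ = X.
Mole table: n_A = 1 − X; n_B = X; n_E = X.
Total moles n_T = 1 + X.
y_i = n_i/n_T, p_i = y_i·P. K = p_B p_E / (p_A).
This yields a degree-2 equation in X; solving on (0,1), X = 0.151.
Then n_B = 0.151, n_T = 1.15, so y_B = 0.131.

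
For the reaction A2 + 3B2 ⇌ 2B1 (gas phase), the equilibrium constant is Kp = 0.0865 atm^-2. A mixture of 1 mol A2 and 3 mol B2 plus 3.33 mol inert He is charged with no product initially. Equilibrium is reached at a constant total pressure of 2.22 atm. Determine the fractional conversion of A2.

X = 0.168

Basis: 1 mol A2 initially; let X = conversion of A2. Extent ξ = X.
At extent ξ: n_A2 = 1 − X; n_B2 = 3 − 3X; n_B1 = 2X; n_I = 3.33 (inert).
Summing: n_T = 7.33 − 2X.
With p_i = (n_i/n_T)P, Kp = p_B1^2 / (p_A2 p_B2^3).
Equating to 0.0865 atm^-2 and solving on 0 < X < 1: X = 0.168.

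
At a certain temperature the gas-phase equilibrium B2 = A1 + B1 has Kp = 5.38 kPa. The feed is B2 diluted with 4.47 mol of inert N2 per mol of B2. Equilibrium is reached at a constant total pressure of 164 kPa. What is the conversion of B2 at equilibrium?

X = 0.352

Take 1 mol B2 as basis and let X be its fractional conversion, so ξ = X.
Moles: n_B2 = 1 − X; n_A1 = X; n_B1 = X; n_I = 4.47 (inert).
Summing: n_T = 5.47 + X.
With p_i = (n_i/n_T)P, Kp = p_A1 p_B1 / (p_B2).
Substituting and setting equal to 5.38 kPa gives a polynomial in X; the root in (0,1) is X = 0.352.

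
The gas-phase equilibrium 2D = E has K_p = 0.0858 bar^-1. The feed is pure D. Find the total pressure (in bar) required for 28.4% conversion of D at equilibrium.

P = 2.77 bar

Take 1 mol D as basis and let X be its fractional conversion, so ξ = 0.5X.
Species balance: n_D = 1 − X; n_E = 0.5X.
Total moles n_T = 1 − 0.5X.
K_p = p_E / (p_D^2) with p_i = (n_i/n_T)·P.
At X = 0.284: the mole-fraction product g(X) = Π y_i^ν_i = 0.2377. Since K_p = g(X)·P^{-1}, P = (g/K_p)^(1/1) = (0.2377/0.0858)^(1/1) = 2.77 bar.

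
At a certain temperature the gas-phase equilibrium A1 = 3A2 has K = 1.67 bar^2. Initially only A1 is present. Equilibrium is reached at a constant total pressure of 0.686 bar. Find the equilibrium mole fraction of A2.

Let X = conversion of A1 (basis 1 mol A1); extent of reaction ξ = X.
At extent ξ: n_A1 = 1 − X; n_A2 = 3X.
n_T = Σnᵢ = 1 + 2X.
Mole fractions y_i = n_i/n_T; K = p_A2^3 / (p_A1) with p_i = y_i·P.
Substituting and setting equal to 1.67 bar^2 gives a polynomial in X; the root in (0,1) is X = 0.629.
Then n_A2 = 1.89, n_T = 2.26, so y_A2 = 0.836.

y_A2 = 0.836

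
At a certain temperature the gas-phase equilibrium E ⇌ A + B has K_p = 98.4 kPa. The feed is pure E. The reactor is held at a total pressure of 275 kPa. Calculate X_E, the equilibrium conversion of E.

X = 0.513

Basis: 1 mol E initially; let X = conversion of E. Extent ξ = X.
Moles: n_E = 1 − X; n_A = X; n_B = X.
Summing: n_T = 1 + X.
y_i = n_i/n_T, p_i = y_i·P. K_p = p_A p_B / (p_E).
This yields a degree-2 equation in X; solving on (0,1), X = 0.513.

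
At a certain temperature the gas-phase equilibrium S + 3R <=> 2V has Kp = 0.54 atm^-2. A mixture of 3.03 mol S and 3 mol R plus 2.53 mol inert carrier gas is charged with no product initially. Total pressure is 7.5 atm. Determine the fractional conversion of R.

Take 3 mol R as basis and let X be its fractional conversion, so ξ = X.
Species balance: n_S = 3.03 − X; n_R = 3 − 3X; n_V = 2X; n_I = 2.53 (inert).
n_T = Σnᵢ = 8.56 − 2X.
Mole fractions y_i = n_i/n_T; Kp = p_V^2 / (p_S p_R^3) with p_i = y_i·P.
Equating to 0.54 atm^-2 and solving on 0 < X < 1: X = 0.645.

X = 0.645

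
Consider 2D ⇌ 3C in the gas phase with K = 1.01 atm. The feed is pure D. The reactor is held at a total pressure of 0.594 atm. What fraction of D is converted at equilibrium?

X = 0.524

Basis: 1 mol D initially; let X = conversion of D. Extent ξ = 0.5X.
Species balance: n_D = 1 − X; n_C = 1.5X.
Summing: n_T = 1 + 0.5X.
y_i = n_i/n_T, p_i = y_i·P. K = p_C^3 / (p_D^2).
Substituting and setting equal to 1.01 atm gives a polynomial in X; the root in (0,1) is X = 0.524.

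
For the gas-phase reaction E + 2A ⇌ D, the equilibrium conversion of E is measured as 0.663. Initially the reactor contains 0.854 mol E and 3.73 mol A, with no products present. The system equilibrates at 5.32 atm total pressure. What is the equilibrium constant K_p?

K_p = 0.123 atm^-2

Let X = conversion of E (basis 0.854 mol E); extent of reaction ξ = 0.854X.
Species balance: n_E = 0.854 − 0.854X; n_A = 3.73 − 1.71X; n_D = 0.854X.
Total moles n_T = 4.58 − 1.71X.
At X = 0.663: n_E = 0.288, n_A = 2.6, n_D = 0.566, n_T = 3.45.
p_i = (n_i/n_T)·P. K_p = p_D / (p_E p_A^2) = 0.123 atm^-2.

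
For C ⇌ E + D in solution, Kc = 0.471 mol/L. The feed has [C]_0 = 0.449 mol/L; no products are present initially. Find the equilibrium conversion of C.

Let X = conversion of C; extent ξ = 0.449·X mol/L.
Concentrations: [C] = 0.449 − 0.449X; [E] = 0.449X; [D] = 0.449X.
Kc = [E] [D] / ([C]).
Solving Kc = 0.471 for X ∈ (0,1): X = 0.626.

X = 0.626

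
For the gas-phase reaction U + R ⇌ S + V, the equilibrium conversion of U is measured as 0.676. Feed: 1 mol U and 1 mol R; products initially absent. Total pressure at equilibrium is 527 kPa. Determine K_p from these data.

Take 1 mol U as basis and let X be its fractional conversion, so ξ = X.
Mole table: n_U = 1 − X; n_R = 1 − X; n_S = X; n_V = X.
Since Δν = 0, n_T = 2 throughout.
At X = 0.676: n_U = 0.324, n_R = 0.324, n_S = 0.676, n_V = 0.676, n_T = 2.
p_i = (n_i/n_T)·P. K_p = p_S p_V / (p_U p_R) = 4.35.

K_p = 4.35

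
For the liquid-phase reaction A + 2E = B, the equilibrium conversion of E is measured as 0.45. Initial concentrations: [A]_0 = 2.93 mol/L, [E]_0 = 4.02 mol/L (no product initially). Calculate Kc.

Let X = conversion of E.
Concentrations: [A] = 2.93 − 2.01X; [E] = 4.02 − 4.02X; [B] = 2.01X.
At X = 0.45: [A] = 2.03, [E] = 2.21, [B] = 0.904.
Kc = [B] / ([A] [E]^2) = 0.0913 (mol/L)^-2.

Kc = 0.0913 (mol/L)^-2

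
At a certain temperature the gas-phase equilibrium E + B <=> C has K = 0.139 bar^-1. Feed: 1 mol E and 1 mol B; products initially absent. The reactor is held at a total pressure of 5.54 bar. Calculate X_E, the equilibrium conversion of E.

X = 0.248

Basis: 1 mol E initially; let X = conversion of E. Extent ξ = X.
Species balance: n_E = 1 − X; n_B = 1 − X; n_C = X.
n_T = Σnᵢ = 2 − X.
With p_i = (n_i/n_T)P, K = p_C / (p_E p_B).
Substituting and setting equal to 0.139 bar^-1 gives a polynomial in X; the root in (0,1) is X = 0.248.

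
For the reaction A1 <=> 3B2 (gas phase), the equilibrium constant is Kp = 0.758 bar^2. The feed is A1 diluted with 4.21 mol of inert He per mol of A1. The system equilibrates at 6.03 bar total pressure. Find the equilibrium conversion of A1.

Take 1 mol A1 as basis and let X be its fractional conversion, so ξ = X.
At extent ξ: n_A1 = 1 − X; n_B2 = 3X; n_I = 4.21 (inert).
n_T = Σnᵢ = 5.21 + 2X.
y_i = n_i/n_T, p_i = y_i·P. Kp = p_B2^3 / (p_A1).
Setting this equal to 0.758 bar^2 and taking the physical root (0 < X < 1) gives X = 0.265.

X = 0.265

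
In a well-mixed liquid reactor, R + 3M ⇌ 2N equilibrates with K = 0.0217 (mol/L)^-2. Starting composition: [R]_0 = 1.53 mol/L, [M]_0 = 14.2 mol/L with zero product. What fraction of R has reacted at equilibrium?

Let X = conversion of R; extent ξ = 1.53·X mol/L.
Concentrations: [R] = 1.53 − 1.53X; [M] = 14.2 − 4.59X; [N] = 3.06X.
K = [N]^2 / ([R] [M]^3).
Solving K = 0.0217 for X ∈ (0,1): X = 0.828.

X = 0.828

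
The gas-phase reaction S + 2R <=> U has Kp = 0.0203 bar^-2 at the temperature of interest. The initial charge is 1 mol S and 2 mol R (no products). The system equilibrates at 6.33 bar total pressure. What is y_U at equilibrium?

y_U = 0.091

Take 1 mol S as basis and let X be its fractional conversion, so ξ = X.
Species balance: n_S = 1 − X; n_R = 2 − 2X; n_U = X.
Summing: n_T = 3 − 2X.
With p_i = (n_i/n_T)P, Kp = p_U / (p_S p_R^2).
Equating to 0.0203 bar^-2 and solving on 0 < X < 1: X = 0.230.
Then n_U = 0.23, n_T = 2.54, so y_U = 0.091.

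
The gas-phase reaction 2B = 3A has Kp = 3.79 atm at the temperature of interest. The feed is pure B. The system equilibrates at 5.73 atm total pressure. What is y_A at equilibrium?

Basis: 1 mol B initially; let X = conversion of B. Extent ξ = 0.5X.
Mole table: n_B = 1 − X; n_A = 1.5X.
Total moles n_T = 1 + 0.5X.
Mole fractions y_i = n_i/n_T; Kp = p_A^3 / (p_B^2) with p_i = y_i·P.
Setting this equal to 3.79 atm and taking the physical root (0 < X < 1) gives X = 0.427.
Then n_A = 0.641, n_T = 1.21, so y_A = 0.528.

y_A = 0.528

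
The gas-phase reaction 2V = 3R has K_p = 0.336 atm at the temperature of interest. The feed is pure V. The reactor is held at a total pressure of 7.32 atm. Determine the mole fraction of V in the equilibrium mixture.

Take 1 mol V as basis and let X be its fractional conversion, so ξ = 0.5X.
Mole table: n_V = 1 − X; n_R = 1.5X.
Total moles n_T = 1 + 0.5X.
Mole fractions y_i = n_i/n_T; K_p = p_R^3 / (p_V^2) with p_i = y_i·P.
Substituting and setting equal to 0.336 atm gives a polynomial in X; the root in (0,1) is X = 0.211.
Then n_V = 0.789, n_T = 1.11, so y_V = 0.714.

y_V = 0.714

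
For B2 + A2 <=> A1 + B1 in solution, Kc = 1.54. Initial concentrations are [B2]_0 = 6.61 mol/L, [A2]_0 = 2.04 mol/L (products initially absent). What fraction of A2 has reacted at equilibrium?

Let X = conversion of A2; extent ξ = 2.04·X mol/L.
Concentrations: [B2] = 6.61 − 2.04X; [A2] = 2.04 − 2.04X; [A1] = 2.04X; [B1] = 2.04X.
Kc = [A1] [B1] / ([B2] [A2]).
Solving Kc = 1.54 for X ∈ (0,1): X = 0.820.

X = 0.820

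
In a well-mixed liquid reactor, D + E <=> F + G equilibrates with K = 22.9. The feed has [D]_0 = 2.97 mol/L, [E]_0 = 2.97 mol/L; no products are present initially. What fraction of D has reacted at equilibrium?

X = 0.827

Let X = conversion of D; extent ξ = 2.97·X mol/L.
Concentrations: [D] = 2.97 − 2.97X; [E] = 2.97 − 2.97X; [F] = 2.97X; [G] = 2.97X.
K = [F] [G] / ([D] [E]).
This equals 22.9 at X = 0.827 (the root in 0 < X < 1).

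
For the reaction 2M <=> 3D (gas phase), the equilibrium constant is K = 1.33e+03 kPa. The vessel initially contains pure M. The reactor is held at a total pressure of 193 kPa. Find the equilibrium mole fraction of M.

Let X = conversion of M (basis 1 mol M); extent of reaction ξ = 0.5X.
At extent ξ: n_M = 1 − X; n_D = 1.5X.
Total moles n_T = 1 + 0.5X.
y_i = n_i/n_T, p_i = y_i·P. K = p_D^3 / (p_M^2).
Equating to 1.33e+03 kPa and solving on 0 < X < 1: X = 0.669.
Then n_M = 0.331, n_T = 1.33, so y_M = 0.248.

y_M = 0.248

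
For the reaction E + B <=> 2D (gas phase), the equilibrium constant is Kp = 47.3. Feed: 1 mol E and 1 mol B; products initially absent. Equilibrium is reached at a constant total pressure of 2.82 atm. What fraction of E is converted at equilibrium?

X = 0.775

Basis: 1 mol E initially; let X = conversion of E. Extent ξ = X.
Moles: n_E = 1 − X; n_B = 1 − X; n_D = 2X.
Total moles n_T = 2 (Δν = 0, constant).
y_i = n_i/n_T, p_i = y_i·P. Kp = p_D^2 / (p_E p_B).
Substituting and setting equal to 47.3 gives a polynomial in X; the root in (0,1) is X = 0.775.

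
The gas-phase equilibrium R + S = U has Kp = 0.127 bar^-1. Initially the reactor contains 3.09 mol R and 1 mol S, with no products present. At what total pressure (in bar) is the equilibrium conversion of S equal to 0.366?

P = 6.21 bar

Let X = conversion of S (basis 1 mol S); extent of reaction ξ = X.
Moles: n_R = 3.09 − X; n_S = 1 − X; n_U = X.
Total moles n_T = 4.09 − X.
Kp = p_U / (p_R p_S) with p_i = (n_i/n_T)·P.
At X = 0.366: the mole-fraction product g(X) = Π y_i^ν_i = 0.7892. Since Kp = g(X)·P^{-1}, P = (g/Kp)^(1/1) = (0.7892/0.127)^(1/1) = 6.21 bar.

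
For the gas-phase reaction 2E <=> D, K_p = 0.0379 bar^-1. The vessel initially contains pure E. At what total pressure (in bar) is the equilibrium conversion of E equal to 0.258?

P = 5.38 bar

Let X = conversion of E (basis 1 mol E); extent of reaction ξ = 0.5X.
Mole table: n_E = 1 − X; n_D = 0.5X.
Summing: n_T = 1 − 0.5X.
K_p = p_D / (p_E^2) with p_i = (n_i/n_T)·P.
At X = 0.258: the mole-fraction product g(X) = Π y_i^ν_i = 0.2041. Since K_p = g(X)·P^{-1}, P = (g/K_p)^(1/1) = (0.2041/0.0379)^(1/1) = 5.38 bar.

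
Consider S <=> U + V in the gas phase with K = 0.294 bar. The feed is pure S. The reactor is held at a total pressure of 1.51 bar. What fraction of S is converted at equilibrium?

X = 0.404

Take 1 mol S as basis and let X be its fractional conversion, so ξ = X.
Moles: n_S = 1 − X; n_U = X; n_V = X.
n_T = Σnᵢ = 1 + X.
Mole fractions y_i = n_i/n_T; K = p_U p_V / (p_S) with p_i = y_i·P.
This yields a degree-2 equation in X; solving on (0,1), X = 0.404.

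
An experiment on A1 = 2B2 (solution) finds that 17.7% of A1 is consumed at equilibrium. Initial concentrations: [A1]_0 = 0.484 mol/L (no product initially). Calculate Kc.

Let X = conversion of A1.
Concentrations: [A1] = 0.484 − 0.484X; [B2] = 0.968X.
At X = 0.177: [A1] = 0.398, [B2] = 0.171.
Kc = [B2]^2 / ([A1]) = 0.0737 mol/L.

Kc = 0.0737 mol/L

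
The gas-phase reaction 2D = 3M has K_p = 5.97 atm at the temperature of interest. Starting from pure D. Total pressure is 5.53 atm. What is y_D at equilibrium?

Take 1 mol D as basis and let X be its fractional conversion, so ξ = 0.5X.
Moles: n_D = 1 − X; n_M = 1.5X.
Summing: n_T = 1 + 0.5X.
Mole fractions y_i = n_i/n_T; K_p = p_M^3 / (p_D^2) with p_i = y_i·P.
This yields a degree-3 equation in X; solving on (0,1), X = 0.477.
Then n_D = 0.523, n_T = 1.24, so y_D = 0.422.

y_D = 0.422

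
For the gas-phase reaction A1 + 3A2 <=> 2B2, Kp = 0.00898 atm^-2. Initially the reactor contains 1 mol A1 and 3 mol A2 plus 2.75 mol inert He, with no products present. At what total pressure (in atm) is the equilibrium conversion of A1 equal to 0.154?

P = 5.63 atm

Let X = conversion of A1 (basis 1 mol A1); extent of reaction ξ = X.
Moles: n_A1 = 1 − X; n_A2 = 3 − 3X; n_B2 = 2X; n_I = 2.75 (inert).
Summing: n_T = 6.75 − 2X.
Kp = p_B2^2 / (p_A1 p_A2^3) with p_i = (n_i/n_T)·P.
At X = 0.154: the mole-fraction product g(X) = Π y_i^ν_i = 0.2846. Since Kp = g(X)·P^{-2}, P = (g/Kp)^(1/2) = (0.2846/0.00898)^(1/2) = 5.63 atm.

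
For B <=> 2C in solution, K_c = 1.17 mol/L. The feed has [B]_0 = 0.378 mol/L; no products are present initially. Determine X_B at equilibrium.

X = 0.574

Let X = conversion of B; extent ξ = 0.378·X mol/L.
Concentrations: [B] = 0.378 − 0.378X; [C] = 0.756X.
K_c = [C]^2 / ([B]).
This equals 1.17 at X = 0.574 (the root in 0 < X < 1).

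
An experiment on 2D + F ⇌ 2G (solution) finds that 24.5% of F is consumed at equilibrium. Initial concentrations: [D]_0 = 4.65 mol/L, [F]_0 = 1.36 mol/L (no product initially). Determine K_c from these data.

K_c = 0.0273 L/mol

Let X = conversion of F.
Concentrations: [D] = 4.65 − 2.72X; [F] = 1.36 − 1.36X; [G] = 2.72X.
At X = 0.245: [D] = 3.98, [F] = 1.03, [G] = 0.666.
K_c = [G]^2 / ([D]^2 [F]) = 0.0273 L/mol.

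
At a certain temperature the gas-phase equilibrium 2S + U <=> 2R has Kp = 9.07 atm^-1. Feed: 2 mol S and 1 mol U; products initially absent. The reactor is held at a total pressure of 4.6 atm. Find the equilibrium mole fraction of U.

y_U = 0.130

Take 2 mol S as basis and let X be its fractional conversion, so ξ = X.
At extent ξ: n_S = 2 − 2X; n_U = 1 − X; n_R = 2X.
Summing: n_T = 3 − X.
y_i = n_i/n_T, p_i = y_i·P. Kp = p_R^2 / (p_S^2 p_U).
Substituting and setting equal to 9.07 atm^-1 gives a polynomial in X; the root in (0,1) is X = 0.700.
Then n_U = 0.3, n_T = 2.3, so y_U = 0.130.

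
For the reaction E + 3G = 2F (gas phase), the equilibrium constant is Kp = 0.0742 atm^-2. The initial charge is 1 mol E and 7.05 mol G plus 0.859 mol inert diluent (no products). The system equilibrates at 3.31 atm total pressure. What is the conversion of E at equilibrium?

X = 0.515

Basis: 1 mol E initially; let X = conversion of E. Extent ξ = X.
Mole table: n_E = 1 − X; n_G = 7.05 − 3X; n_F = 2X; n_I = 0.859 (inert).
Summing: n_T = 8.91 − 2X.
With p_i = (n_i/n_T)P, Kp = p_F^2 / (p_E p_G^3).
Equating to 0.0742 atm^-2 and solving on 0 < X < 1: X = 0.515.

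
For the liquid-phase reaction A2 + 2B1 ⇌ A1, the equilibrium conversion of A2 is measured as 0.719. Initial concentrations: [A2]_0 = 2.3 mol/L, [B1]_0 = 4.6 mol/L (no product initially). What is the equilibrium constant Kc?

Kc = 1.53 (mol/L)^-2

Let X = conversion of A2.
Concentrations: [A2] = 2.3 − 2.3X; [B1] = 4.6 − 4.6X; [A1] = 2.3X.
At X = 0.719: [A2] = 0.646, [B1] = 1.29, [A1] = 1.65.
Kc = [A1] / ([A2] [B1]^2) = 1.53 (mol/L)^-2.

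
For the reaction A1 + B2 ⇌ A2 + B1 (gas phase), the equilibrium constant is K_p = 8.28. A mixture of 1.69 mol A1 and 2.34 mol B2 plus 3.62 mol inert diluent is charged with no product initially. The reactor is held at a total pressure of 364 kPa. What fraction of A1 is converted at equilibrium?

X = 0.842

Let X = conversion of A1 (basis 1.69 mol A1); extent of reaction ξ = 1.69X.
Mole table: n_A1 = 1.69 − 1.69X; n_B2 = 2.34 − 1.69X; n_A2 = 1.69X; n_B1 = 1.69X; n_I = 3.62 (inert).
Total moles n_T = 7.65 (Δν = 0, constant).
Mole fractions y_i = n_i/n_T; K_p = p_A2 p_B1 / (p_A1 p_B2) with p_i = y_i·P.
Equating to 8.28 and solving on 0 < X < 1: X = 0.842.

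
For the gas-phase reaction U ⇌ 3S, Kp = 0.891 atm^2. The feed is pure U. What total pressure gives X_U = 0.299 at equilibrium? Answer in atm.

P = 1.49 atm

Basis: 1 mol U initially; let X = conversion of U. Extent ξ = X.
Species balance: n_U = 1 − X; n_S = 3X.
Summing: n_T = 1 + 2X.
Kp = p_S^3 / (p_U) with p_i = (n_i/n_T)·P.
At X = 0.299: the mole-fraction product g(X) = Π y_i^ν_i = 0.4032. Since Kp = g(X)·P^{2}, P = (Kp/g)^(1/2) = (0.891/0.4032)^(1/2) = 1.49 atm.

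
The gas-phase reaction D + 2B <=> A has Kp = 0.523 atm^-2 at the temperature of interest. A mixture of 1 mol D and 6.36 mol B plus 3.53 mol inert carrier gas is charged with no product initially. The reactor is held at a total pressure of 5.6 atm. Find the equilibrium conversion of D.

X = 0.811

Take 1 mol D as basis and let X be its fractional conversion, so ξ = X.
Species balance: n_D = 1 − X; n_B = 6.36 − 2X; n_A = X; n_I = 3.53 (inert).
n_T = Σnᵢ = 10.9 − 2X.
y_i = n_i/n_T, p_i = y_i·P. Kp = p_A / (p_D p_B^2).
This yields a degree-3 equation in X; solving on (0,1), X = 0.811.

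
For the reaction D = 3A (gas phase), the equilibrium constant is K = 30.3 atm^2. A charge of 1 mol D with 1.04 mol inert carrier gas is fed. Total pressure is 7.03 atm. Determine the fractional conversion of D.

X = 0.474

Basis: 1 mol D initially; let X = conversion of D. Extent ξ = X.
Moles: n_D = 1 − X; n_A = 3X; n_I = 1.04 (inert).
Summing: n_T = 2.04 + 2X.
With p_i = (n_i/n_T)P, K = p_A^3 / (p_D).
This yields a degree-3 equation in X; solving on (0,1), X = 0.474.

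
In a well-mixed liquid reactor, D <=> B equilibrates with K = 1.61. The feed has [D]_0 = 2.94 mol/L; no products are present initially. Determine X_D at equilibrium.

X = 0.617

Let X = conversion of D; extent ξ = 2.94·X mol/L.
Concentrations: [D] = 2.94 − 2.94X; [B] = 2.94X.
K = [B] / ([D]).
Setting equal to 1.61 and solving for X on (0,1) gives X = 0.617.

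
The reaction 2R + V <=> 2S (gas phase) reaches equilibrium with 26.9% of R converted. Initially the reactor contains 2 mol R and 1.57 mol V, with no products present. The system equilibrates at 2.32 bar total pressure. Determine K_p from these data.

Let X = conversion of R (basis 2 mol R); extent of reaction ξ = X.
At extent ξ: n_R = 2 − 2X; n_V = 1.57 − X; n_S = 2X.
n_T = Σnᵢ = 3.57 − X.
At X = 0.269: n_R = 1.46, n_V = 1.3, n_S = 0.538, n_T = 3.3.
p_i = (n_i/n_T)·P. K_p = p_S^2 / (p_R^2 p_V) = 0.148 bar^-1.

K_p = 0.148 bar^-1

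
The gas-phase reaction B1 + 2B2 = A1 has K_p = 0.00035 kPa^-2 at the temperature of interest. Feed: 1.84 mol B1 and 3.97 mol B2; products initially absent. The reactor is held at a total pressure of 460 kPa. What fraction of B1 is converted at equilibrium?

X = 0.867

Take 1.84 mol B1 as basis and let X be its fractional conversion, so ξ = 1.84X.
Species balance: n_B1 = 1.84 − 1.84X; n_B2 = 3.97 − 3.68X; n_A1 = 1.84X.
Total moles n_T = 5.81 − 3.68X.
With p_i = (n_i/n_T)P, K_p = p_A1 / (p_B1 p_B2^2).
Setting this equal to 0.00035 kPa^-2 and taking the physical root (0 < X < 1) gives X = 0.867.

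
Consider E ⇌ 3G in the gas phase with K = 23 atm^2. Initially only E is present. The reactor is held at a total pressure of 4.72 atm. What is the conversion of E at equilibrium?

X = 0.422

Basis: 1 mol E initially; let X = conversion of E. Extent ξ = X.
Species balance: n_E = 1 − X; n_G = 3X.
Total moles n_T = 1 + 2X.
With p_i = (n_i/n_T)P, K = p_G^3 / (p_E).
This yields a degree-3 equation in X; solving on (0,1), X = 0.422.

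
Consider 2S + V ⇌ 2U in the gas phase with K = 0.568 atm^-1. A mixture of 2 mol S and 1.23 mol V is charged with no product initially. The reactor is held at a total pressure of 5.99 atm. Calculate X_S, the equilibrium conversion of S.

Basis: 2 mol S initially; let X = conversion of S. Extent ξ = X.
Mole table: n_S = 2 − 2X; n_V = 1.23 − X; n_U = 2X.
n_T = Σnᵢ = 3.23 − X.
y_i = n_i/n_T, p_i = y_i·P. K = p_U^2 / (p_S^2 p_V).
Equating to 0.568 atm^-1 and solving on 0 < X < 1: X = 0.489.

X = 0.489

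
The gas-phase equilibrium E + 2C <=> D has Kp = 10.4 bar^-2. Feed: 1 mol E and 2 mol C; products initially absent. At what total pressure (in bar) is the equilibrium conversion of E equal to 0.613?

Basis: 1 mol E initially; let X = conversion of E. Extent ξ = X.
Species balance: n_E = 1 − X; n_C = 2 − 2X; n_D = X.
n_T = Σnᵢ = 3 − 2X.
Kp = p_D / (p_E p_C^2) with p_i = (n_i/n_T)·P.
At X = 0.613: the mole-fraction product g(X) = Π y_i^ν_i = 8.321. Since Kp = g(X)·P^{-2}, P = (g/Kp)^(1/2) = (8.321/10.4)^(1/2) = 0.894 bar.

P = 0.894 bar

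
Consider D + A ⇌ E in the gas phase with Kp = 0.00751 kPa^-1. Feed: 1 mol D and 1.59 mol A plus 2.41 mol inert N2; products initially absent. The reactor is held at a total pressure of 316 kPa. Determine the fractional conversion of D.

Basis: 1 mol D initially; let X = conversion of D. Extent ξ = X.
Species balance: n_D = 1 − X; n_A = 1.59 − X; n_E = X; n_I = 2.41 (inert).
Total moles n_T = 5 − X.
With p_i = (n_i/n_T)P, Kp = p_E / (p_D p_A).
Substituting and setting equal to 0.00751 kPa^-1 gives a polynomial in X; the root in (0,1) is X = 0.383.

X = 0.383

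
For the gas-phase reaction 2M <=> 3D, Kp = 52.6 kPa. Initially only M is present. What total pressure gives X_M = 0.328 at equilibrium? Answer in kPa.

Take 1 mol M as basis and let X be its fractional conversion, so ξ = 0.5X.
Moles: n_M = 1 − X; n_D = 1.5X.
Summing: n_T = 1 + 0.5X.
Kp = p_D^3 / (p_M^2) with p_i = (n_i/n_T)·P.
At X = 0.328: the mole-fraction product g(X) = Π y_i^ν_i = 0.2266. Since Kp = g(X)·P^{1}, P = (Kp/g)^(1/1) = (52.6/0.2266)^(1/1) = 232 kPa.

P = 232 kPa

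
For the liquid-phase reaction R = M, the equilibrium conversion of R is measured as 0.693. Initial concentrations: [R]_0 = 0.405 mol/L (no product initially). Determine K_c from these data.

K_c = 2.26

Let X = conversion of R.
Concentrations: [R] = 0.405 − 0.405X; [M] = 0.405X.
At X = 0.693: [R] = 0.124, [M] = 0.281.
K_c = [M] / ([R]) = 2.26.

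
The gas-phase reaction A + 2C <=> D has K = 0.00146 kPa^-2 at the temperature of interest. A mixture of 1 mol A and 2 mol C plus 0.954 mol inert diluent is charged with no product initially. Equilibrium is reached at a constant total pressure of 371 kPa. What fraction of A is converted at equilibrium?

Let X = conversion of A (basis 1 mol A); extent of reaction ξ = X.
At extent ξ: n_A = 1 − X; n_C = 2 − 2X; n_D = X; n_I = 0.954 (inert).
n_T = Σnᵢ = 3.95 − 2X.
Mole fractions y_i = n_i/n_T; K = p_D / (p_A p_C^2) with p_i = y_i·P.
Equating to 0.00146 kPa^-2 and solving on 0 < X < 1: X = 0.824.

X = 0.824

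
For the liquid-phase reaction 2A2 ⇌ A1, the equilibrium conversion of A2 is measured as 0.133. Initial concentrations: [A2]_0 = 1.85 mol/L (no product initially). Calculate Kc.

Kc = 0.0478 L/mol

Let X = conversion of A2.
Concentrations: [A2] = 1.85 − 1.85X; [A1] = 0.925X.
At X = 0.133: [A2] = 1.6, [A1] = 0.123.
Kc = [A1] / ([A2]^2) = 0.0478 L/mol.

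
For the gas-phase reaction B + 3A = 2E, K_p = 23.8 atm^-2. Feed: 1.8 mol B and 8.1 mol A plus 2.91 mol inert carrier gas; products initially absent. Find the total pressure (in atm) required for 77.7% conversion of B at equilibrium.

P = 1.17 atm

Let X = conversion of B (basis 1.8 mol B); extent of reaction ξ = 1.8X.
Species balance: n_B = 1.8 − 1.8X; n_A = 8.1 − 5.4X; n_E = 3.6X; n_I = 2.91 (inert).
Total moles n_T = 12.8 − 3.6X.
K_p = p_E^2 / (p_B p_A^3) with p_i = (n_i/n_T)·P.
At X = 0.777: the mole-fraction product g(X) = Π y_i^ν_i = 32.84. Since K_p = g(X)·P^{-2}, P = (g/K_p)^(1/2) = (32.84/23.8)^(1/2) = 1.17 atm.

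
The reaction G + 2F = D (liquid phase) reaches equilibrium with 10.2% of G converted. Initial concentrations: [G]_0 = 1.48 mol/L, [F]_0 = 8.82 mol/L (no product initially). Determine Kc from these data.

Let X = conversion of G.
Concentrations: [G] = 1.48 − 1.48X; [F] = 8.82 − 2.96X; [D] = 1.48X.
At X = 0.102: [G] = 1.33, [F] = 8.52, [D] = 0.151.
Kc = [D] / ([G] [F]^2) = 0.00157 (mol/L)^-2.

Kc = 0.00157 (mol/L)^-2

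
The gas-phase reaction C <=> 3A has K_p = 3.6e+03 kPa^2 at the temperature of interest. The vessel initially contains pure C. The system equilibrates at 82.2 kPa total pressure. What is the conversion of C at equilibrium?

Take 1 mol C as basis and let X be its fractional conversion, so ξ = X.
Moles: n_C = 1 − X; n_A = 3X.
Total moles n_T = 1 + 2X.
Mole fractions y_i = n_i/n_T; K_p = p_A^3 / (p_C) with p_i = y_i·P.
This yields a degree-3 equation in X; solving on (0,1), X = 0.332.

X = 0.332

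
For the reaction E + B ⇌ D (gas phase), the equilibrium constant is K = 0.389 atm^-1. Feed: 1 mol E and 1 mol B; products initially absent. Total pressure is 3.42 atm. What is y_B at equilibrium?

Basis: 1 mol E initially; let X = conversion of E. Extent ξ = X.
Mole table: n_E = 1 − X; n_B = 1 − X; n_D = X.
Total moles n_T = 2 − X.
y_i = n_i/n_T, p_i = y_i·P. K = p_D / (p_E p_B).
This yields a degree-2 equation in X; solving on (0,1), X = 0.345.
Then n_B = 0.655, n_T = 1.66, so y_B = 0.396.

y_B = 0.396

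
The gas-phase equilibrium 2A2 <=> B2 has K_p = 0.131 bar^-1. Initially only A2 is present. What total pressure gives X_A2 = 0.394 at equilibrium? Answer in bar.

P = 3.29 bar

Take 1 mol A2 as basis and let X be its fractional conversion, so ξ = 0.5X.
At extent ξ: n_A2 = 1 − X; n_B2 = 0.5X.
Summing: n_T = 1 − 0.5X.
K_p = p_B2 / (p_A2^2) with p_i = (n_i/n_T)·P.
At X = 0.394: the mole-fraction product g(X) = Π y_i^ν_i = 0.4308. Since K_p = g(X)·P^{-1}, P = (g/K_p)^(1/1) = (0.4308/0.131)^(1/1) = 3.29 bar.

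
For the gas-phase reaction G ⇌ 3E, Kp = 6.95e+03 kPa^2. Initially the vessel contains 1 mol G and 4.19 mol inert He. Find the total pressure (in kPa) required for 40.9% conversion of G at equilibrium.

P = 283 kPa

Basis: 1 mol G initially; let X = conversion of G. Extent ξ = X.
Species balance: n_G = 1 − X; n_E = 3X; n_I = 4.19 (inert).
n_T = Σnᵢ = 5.19 + 2X.
Kp = p_E^3 / (p_G) with p_i = (n_i/n_T)·P.
At X = 0.409: the mole-fraction product g(X) = Π y_i^ν_i = 0.08659. Since Kp = g(X)·P^{2}, P = (Kp/g)^(1/2) = (6.95e+03/0.08659)^(1/2) = 283 kPa.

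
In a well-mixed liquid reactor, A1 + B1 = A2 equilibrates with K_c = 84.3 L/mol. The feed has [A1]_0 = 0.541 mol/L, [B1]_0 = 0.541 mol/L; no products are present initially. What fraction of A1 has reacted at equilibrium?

Let X = conversion of A1; extent ξ = 0.541·X mol/L.
Concentrations: [A1] = 0.541 − 0.541X; [B1] = 0.541 − 0.541X; [A2] = 0.541X.
K_c = [A2] / ([A1] [B1]).
Setting equal to 84.3 and solving for X on (0,1) gives X = 0.862.

X = 0.862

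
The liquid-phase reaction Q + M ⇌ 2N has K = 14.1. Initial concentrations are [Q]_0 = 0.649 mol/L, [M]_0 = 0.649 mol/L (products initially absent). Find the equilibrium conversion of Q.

X = 0.652

Let X = conversion of Q; extent ξ = 0.649·X mol/L.
Concentrations: [Q] = 0.649 − 0.649X; [M] = 0.649 − 0.649X; [N] = 1.3X.
K = [N]^2 / ([Q] [M]).
This equals 14.1 at X = 0.652 (the root in 0 < X < 1).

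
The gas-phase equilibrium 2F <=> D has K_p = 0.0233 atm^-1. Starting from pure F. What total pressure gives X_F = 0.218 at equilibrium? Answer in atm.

P = 6.82 atm

Take 1 mol F as basis and let X be its fractional conversion, so ξ = 0.5X.
Species balance: n_F = 1 − X; n_D = 0.5X.
Summing: n_T = 1 − 0.5X.
K_p = p_D / (p_F^2) with p_i = (n_i/n_T)·P.
At X = 0.218: the mole-fraction product g(X) = Π y_i^ν_i = 0.1588. Since K_p = g(X)·P^{-1}, P = (g/K_p)^(1/1) = (0.1588/0.0233)^(1/1) = 6.82 atm.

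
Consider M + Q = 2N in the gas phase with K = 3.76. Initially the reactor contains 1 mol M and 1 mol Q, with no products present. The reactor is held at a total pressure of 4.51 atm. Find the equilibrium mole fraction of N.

Let X = conversion of M (basis 1 mol M); extent of reaction ξ = X.
Moles: n_M = 1 − X; n_Q = 1 − X; n_N = 2X.
Total moles n_T = 2 (Δν = 0, constant).
y_i = n_i/n_T, p_i = y_i·P. K = p_N^2 / (p_M p_Q).
Substituting and setting equal to 3.76 gives a polynomial in X; the root in (0,1) is X = 0.492.
Then n_N = 0.985, n_T = 2, so y_N = 0.492.

y_N = 0.492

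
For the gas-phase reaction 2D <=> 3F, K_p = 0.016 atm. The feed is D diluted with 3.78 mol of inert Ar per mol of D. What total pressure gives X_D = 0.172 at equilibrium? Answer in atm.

P = 3.11 atm

Take 1 mol D as basis and let X be its fractional conversion, so ξ = 0.5X.
Species balance: n_D = 1 − X; n_F = 1.5X; n_I = 3.78 (inert).
n_T = Σnᵢ = 4.78 + 0.5X.
K_p = p_F^3 / (p_D^2) with p_i = (n_i/n_T)·P.
At X = 0.172: the mole-fraction product g(X) = Π y_i^ν_i = 0.005148. Since K_p = g(X)·P^{1}, P = (K_p/g)^(1/1) = (0.016/0.005148)^(1/1) = 3.11 atm.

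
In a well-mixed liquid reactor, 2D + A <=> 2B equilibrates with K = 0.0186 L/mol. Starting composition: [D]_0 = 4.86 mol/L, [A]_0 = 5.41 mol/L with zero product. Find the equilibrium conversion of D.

Let X = conversion of D; extent ξ = 4.86X/2 mol/L.
Concentrations: [D] = 4.86 − 4.86X; [A] = 5.41 − 2.43X; [B] = 4.86X.
K = [B]^2 / ([D]^2 [A]).
Equating to 0.0186 L/mol: the physical root is X = 0.231.

X = 0.231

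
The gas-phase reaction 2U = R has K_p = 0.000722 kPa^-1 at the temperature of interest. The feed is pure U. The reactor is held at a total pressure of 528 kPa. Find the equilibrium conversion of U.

Basis: 1 mol U initially; let X = conversion of U. Extent ξ = 0.5X.
Moles: n_U = 1 − X; n_R = 0.5X.
Total moles n_T = 1 − 0.5X.
Mole fractions y_i = n_i/n_T; K_p = p_R / (p_U^2) with p_i = y_i·P.
This yields a degree-2 equation in X; solving on (0,1), X = 0.371.

X = 0.371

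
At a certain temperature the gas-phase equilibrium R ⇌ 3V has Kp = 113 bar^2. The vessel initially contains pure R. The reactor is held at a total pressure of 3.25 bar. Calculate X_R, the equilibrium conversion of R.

Basis: 1 mol R initially; let X = conversion of R. Extent ξ = X.
Moles: n_R = 1 − X; n_V = 3X.
n_T = Σnᵢ = 1 + 2X.
Mole fractions y_i = n_i/n_T; Kp = p_V^3 / (p_R) with p_i = y_i·P.
Substituting and setting equal to 113 bar^2 gives a polynomial in X; the root in (0,1) is X = 0.806.

X = 0.806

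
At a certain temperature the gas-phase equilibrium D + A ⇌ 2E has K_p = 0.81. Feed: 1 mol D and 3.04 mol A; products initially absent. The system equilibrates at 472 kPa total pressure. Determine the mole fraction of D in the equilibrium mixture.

y_D = 0.123

Let X = conversion of D (basis 1 mol D); extent of reaction ξ = X.
Mole table: n_D = 1 − X; n_A = 3.04 − X; n_E = 2X.
Total moles n_T = 4.04 (Δν = 0, constant).
With p_i = (n_i/n_T)P, K_p = p_E^2 / (p_D p_A).
Setting this equal to 0.81 and taking the physical root (0 < X < 1) gives X = 0.504.
Then n_D = 0.496, n_T = 4.04, so y_D = 0.123.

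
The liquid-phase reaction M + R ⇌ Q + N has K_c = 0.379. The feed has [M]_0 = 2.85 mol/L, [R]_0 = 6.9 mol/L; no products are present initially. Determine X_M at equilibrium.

X = 0.558

Let X = conversion of M; extent ξ = 2.85·X mol/L.
Concentrations: [M] = 2.85 − 2.85X; [R] = 6.9 − 2.85X; [Q] = 2.85X; [N] = 2.85X.
K_c = [Q] [N] / ([M] [R]).
This equals 0.379 at X = 0.558 (the root in 0 < X < 1).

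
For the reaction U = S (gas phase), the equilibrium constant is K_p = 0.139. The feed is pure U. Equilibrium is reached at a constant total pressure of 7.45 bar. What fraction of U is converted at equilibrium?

Let X = conversion of U (basis 1 mol U); extent of reaction ξ = X.
At extent ξ: n_U = 1 − X; n_S = X.
Since Δν = 0, n_T = 1 throughout.
y_i = n_i/n_T, p_i = y_i·P. K_p = p_S / (p_U).
This yields a degree-1 equation in X; solving on (0,1), X = 0.122.

X = 0.122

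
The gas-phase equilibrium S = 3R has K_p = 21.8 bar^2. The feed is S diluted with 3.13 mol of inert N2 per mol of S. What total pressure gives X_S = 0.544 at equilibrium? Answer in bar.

P = 7.89 bar

Basis: 1 mol S initially; let X = conversion of S. Extent ξ = X.
Moles: n_S = 1 − X; n_R = 3X; n_I = 3.13 (inert).
n_T = Σnᵢ = 4.13 + 2X.
K_p = p_R^3 / (p_S) with p_i = (n_i/n_T)·P.
At X = 0.544: the mole-fraction product g(X) = Π y_i^ν_i = 0.3501. Since K_p = g(X)·P^{2}, P = (K_p/g)^(1/2) = (21.8/0.3501)^(1/2) = 7.89 bar.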